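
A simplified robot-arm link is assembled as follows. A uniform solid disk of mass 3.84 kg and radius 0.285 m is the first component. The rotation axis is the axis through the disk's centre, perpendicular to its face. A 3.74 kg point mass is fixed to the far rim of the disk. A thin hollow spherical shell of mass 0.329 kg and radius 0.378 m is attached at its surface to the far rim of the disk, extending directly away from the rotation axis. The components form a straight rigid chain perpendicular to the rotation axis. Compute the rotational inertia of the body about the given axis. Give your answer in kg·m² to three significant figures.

0.636

Solid disk: I_cm = (1/2)MR² = (1/2)(3.84)(0.285)² = 0.15595 kg·m²; axis through the centre, so I = 0.15595 kg·m².
Point mass: I_cm = 0; centre at d = 0.285 m, so the parallel axis theorem gives I = 0 + (3.74)(0.285)² = 0.30378 kg·m².
Spherical shell: I_cm = (2/3)MR² = (2/3)(0.329)(0.378)² = 0.031339 kg·m²; centre at d = 0.285 + 0.378 = 0.663 m, so the parallel axis theorem gives I = 0.031339 + (0.329)(0.663)² = 0.17596 kg·m².
Total I = 0.15595 + 0.30378 + 0.17596 = 0.63569 kg·m².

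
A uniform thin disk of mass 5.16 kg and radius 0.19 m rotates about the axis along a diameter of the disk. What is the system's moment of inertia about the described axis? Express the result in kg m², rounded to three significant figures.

0.0466

I_cm = (1/4)MR² = (1/4)(5.16)(0.19)² = 0.046569 kg m²; axis through the centre, so I = 0.046569 kg m².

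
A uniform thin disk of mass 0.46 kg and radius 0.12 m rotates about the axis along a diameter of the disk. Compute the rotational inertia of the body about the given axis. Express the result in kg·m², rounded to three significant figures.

0.00166

I_cm = (1/4)MR² = (1/4)(0.46)(0.12)² = 0.001656 kg·m²; axis through the centre, so I = 0.001656 kg·m².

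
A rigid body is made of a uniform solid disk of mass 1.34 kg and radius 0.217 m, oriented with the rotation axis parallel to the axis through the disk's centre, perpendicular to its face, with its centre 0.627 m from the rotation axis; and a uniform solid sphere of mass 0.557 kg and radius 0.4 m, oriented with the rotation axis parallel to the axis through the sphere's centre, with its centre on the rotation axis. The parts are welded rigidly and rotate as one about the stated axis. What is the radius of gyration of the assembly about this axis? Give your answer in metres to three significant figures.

0.560

Solid disk: I_cm = (1/2)MR² = (1/2)(1.34)(0.217)² = 0.03155 kg m^2; centre at d = 0.627 m, so the parallel axis theorem gives I = 0.03155 + (1.34)(0.627)² = 0.55834 kg m^2.
Solid sphere: I_cm = (2/5)MR² = (2/5)(0.557)(0.4)² = 0.035648 kg m^2; axis through the centre, so I = 0.035648 kg m^2.
Total I = 0.59399 kg m^2; total mass M = 1.897 kg.
k = √(I/M) = √(0.59399/1.897) = 0.55957 m.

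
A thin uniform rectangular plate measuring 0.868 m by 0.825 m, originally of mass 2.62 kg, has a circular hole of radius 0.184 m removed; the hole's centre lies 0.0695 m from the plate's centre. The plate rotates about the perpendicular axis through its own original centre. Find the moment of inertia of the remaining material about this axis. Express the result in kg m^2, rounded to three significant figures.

Unpierced body about its centre: I₀ = (1/12)M(a²+b²) = (1/12)(2.62)[(0.868)² + (0.825)²] = 0.3131 kg m^2.
The removed disk has mass m = M·πr²/(ab) = (2.62)·π(0.184)²/(0.868·0.825) = 0.38915 kg (same uniform areal density).
Its moment of inertia about the rotation axis (parallel-axis theorem): I_hole = (1/2)mr² + md² = (1/2)(0.38915)(0.184)² + (0.38915)(0.0695)² = 0.0084671 kg m^2.
Treating the hole as negative mass, I = I₀ − I_hole = 0.3131 − 0.0084671 = 0.30463 kg m^2.

0.305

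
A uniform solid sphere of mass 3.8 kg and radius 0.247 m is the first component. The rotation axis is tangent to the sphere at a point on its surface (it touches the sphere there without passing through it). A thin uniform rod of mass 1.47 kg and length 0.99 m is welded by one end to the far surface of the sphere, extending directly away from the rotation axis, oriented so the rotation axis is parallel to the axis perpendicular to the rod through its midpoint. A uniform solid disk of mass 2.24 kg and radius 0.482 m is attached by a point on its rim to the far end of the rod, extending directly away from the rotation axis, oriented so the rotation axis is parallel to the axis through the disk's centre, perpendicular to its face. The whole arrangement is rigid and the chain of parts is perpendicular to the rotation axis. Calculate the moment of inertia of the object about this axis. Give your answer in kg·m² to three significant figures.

Solid sphere: I_cm = (2/5)MR² = (2/5)(3.8)(0.247)² = 0.092734 kg·m²; centre at d = 0.247 m, so I = I_cm + Md² gives I = 0.092734 + (3.8)(0.247)² = 0.32457 kg·m².
Thin rod: I_cm = (1/12)ML² = (1/12)(1.47)(0.99)² = 0.12006 kg·m²; centre at d = 0.247 + 0.247 + 0.495 = 0.989 m, so I = I_cm + Md² gives I = 0.12006 + (1.47)(0.989)² = 1.5579 kg·m².
Solid disk: I_cm = (1/2)MR² = (1/2)(2.24)(0.482)² = 0.2602 kg·m²; centre at d = 0.247 + 0.247 + 0.495 + 0.495 + 0.482 = 1.966 m, so I = I_cm + Md² gives I = 0.2602 + (2.24)(1.966)² = 8.9182 kg·m².
Total I = 0.32457 + 1.5579 + 8.9182 = 10.801 kg·m².

10.8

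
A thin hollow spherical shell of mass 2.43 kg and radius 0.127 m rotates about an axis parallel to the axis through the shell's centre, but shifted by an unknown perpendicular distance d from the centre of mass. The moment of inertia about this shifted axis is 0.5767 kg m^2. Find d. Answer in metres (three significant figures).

0.476

About the centre-of-mass axis, I_cm = (2/3)MR² = (2/3)(2.43)(0.127)² = 0.026129 kg m^2.
Parallel axis theorem: I = I_cm + Md², so Md² = 0.5767 − 0.026129 = 0.55057 kg m^2.
d = √(0.55057 / 2.43) = 0.476 m.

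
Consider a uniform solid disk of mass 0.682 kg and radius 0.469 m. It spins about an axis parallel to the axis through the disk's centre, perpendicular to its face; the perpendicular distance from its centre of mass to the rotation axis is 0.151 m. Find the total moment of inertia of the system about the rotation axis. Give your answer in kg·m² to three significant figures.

I_cm = (1/2)MR² = (1/2)(0.682)(0.469)² = 0.075007 kg·m²; centre at d = 0.151 m, so I = I_cm + Md² gives I = 0.075007 + (0.682)(0.151)² = 0.090557 kg·m².

0.0906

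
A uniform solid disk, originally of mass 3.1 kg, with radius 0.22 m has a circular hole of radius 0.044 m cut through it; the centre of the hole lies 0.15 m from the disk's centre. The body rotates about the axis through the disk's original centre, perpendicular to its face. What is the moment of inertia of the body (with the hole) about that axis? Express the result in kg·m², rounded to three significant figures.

0.0721

Unpierced body about its centre: I₀ = (1/2)MR² = (1/2)(3.1)(0.22)² = 0.07502 kg·m².
The removed disk has mass m = M·(r/R)² = (3.1)(0.044/0.22)² = 0.124 kg (same uniform areal density).
Its moment of inertia about the rotation axis (parallel-axis theorem): I_hole = (1/2)mr² + md² = (1/2)(0.124)(0.044)² + (0.124)(0.15)² = 0.00291 kg·m².
Treating the hole as negative mass, I = I₀ − I_hole = 0.07502 − 0.00291 = 0.07211 kg·m².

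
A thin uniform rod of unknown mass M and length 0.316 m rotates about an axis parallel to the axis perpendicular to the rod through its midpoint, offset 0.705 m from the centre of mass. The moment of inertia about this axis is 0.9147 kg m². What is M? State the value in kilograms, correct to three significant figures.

1.81

I = I_cm + Md² = (1/12)ML² + Md² = M·[0.0833333·(0.316)² + (0.705)²] = M·0.50535.
So M = 0.9147 / 0.50535 = 1.81 kg.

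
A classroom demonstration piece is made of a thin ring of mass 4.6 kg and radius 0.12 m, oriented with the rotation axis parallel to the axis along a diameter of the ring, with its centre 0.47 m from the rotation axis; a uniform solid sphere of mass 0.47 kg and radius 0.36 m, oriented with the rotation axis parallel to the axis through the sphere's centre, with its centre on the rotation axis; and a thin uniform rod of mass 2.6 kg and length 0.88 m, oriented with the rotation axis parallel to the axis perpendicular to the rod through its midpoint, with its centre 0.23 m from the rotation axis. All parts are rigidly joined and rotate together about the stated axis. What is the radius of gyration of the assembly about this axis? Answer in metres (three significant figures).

0.424

Thin ring: I_cm = (1/2)MR² = (1/2)(4.6)(0.12)² = 0.03312 kg·m²; centre at d = 0.47 m, so the parallel axis theorem gives I = 0.03312 + (4.6)(0.47)² = 1.0493 kg·m².
Solid sphere: I_cm = (2/5)MR² = (2/5)(0.47)(0.36)² = 0.024365 kg·m²; axis through the centre, so I = 0.024365 kg·m².
Thin rod: I_cm = (1/12)ML² = (1/12)(2.6)(0.88)² = 0.16779 kg·m²; centre at d = 0.23 m, so the parallel axis theorem gives I = 0.16779 + (2.6)(0.23)² = 0.30533 kg·m².
Total I = 1.379 kg·m²; total mass M = 7.67 kg.
k = √(I/M) = √(1.379/7.67) = 0.42401 m.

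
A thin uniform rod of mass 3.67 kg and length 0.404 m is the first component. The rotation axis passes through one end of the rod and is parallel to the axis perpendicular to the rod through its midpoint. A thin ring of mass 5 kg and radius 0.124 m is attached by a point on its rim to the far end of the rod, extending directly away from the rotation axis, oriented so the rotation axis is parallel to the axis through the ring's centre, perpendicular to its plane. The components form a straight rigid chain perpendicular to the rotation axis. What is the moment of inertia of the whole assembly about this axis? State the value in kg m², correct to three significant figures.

1.67

Thin rod: I_cm = (1/12)ML² = (1/12)(3.67)(0.404)² = 0.049917 kg m²; centre at d = 0.202 m, so I = I_cm + Md² gives I = 0.049917 + (3.67)(0.202)² = 0.19967 kg m².
Thin ring: I_cm = MR² = (5)(0.124)² = 0.07688 kg m²; centre at d = 0.202 + 0.202 + 0.124 = 0.528 m, so I = I_cm + Md² gives I = 0.07688 + (5)(0.528)² = 1.4708 kg m².
Total I = 0.19967 + 1.4708 = 1.6705 kg m².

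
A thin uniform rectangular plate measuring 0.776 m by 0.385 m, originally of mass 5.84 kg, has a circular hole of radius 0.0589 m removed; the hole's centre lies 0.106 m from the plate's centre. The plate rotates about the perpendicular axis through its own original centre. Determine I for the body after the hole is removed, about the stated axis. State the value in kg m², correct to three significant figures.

Unpierced body about its centre: I₀ = (1/12)M(a²+b²) = (1/12)(5.84)[(0.776)² + (0.385)²] = 0.3652 kg m².
The removed disk has mass m = M·πr²/(ab) = (5.84)·π(0.0589)²/(0.776·0.385) = 0.21304 kg (same uniform areal density).
Its moment of inertia about the rotation axis (parallel-axis theorem): I_hole = (1/2)mr² + md² = (1/2)(0.21304)(0.0589)² + (0.21304)(0.106)² = 0.0027633 kg m².
Treating the hole as negative mass, I = I₀ − I_hole = 0.3652 − 0.0027633 = 0.36243 kg m².

0.362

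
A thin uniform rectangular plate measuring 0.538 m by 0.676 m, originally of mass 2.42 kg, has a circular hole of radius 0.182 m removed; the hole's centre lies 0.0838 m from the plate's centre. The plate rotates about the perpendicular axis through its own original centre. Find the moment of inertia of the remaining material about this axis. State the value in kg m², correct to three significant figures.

0.134

Unpierced body about its centre: I₀ = (1/12)M(a²+b²) = (1/12)(2.42)[(0.538)² + (0.676)²] = 0.15053 kg m².
The removed disk has mass m = M·πr²/(ab) = (2.42)·π(0.182)²/(0.538·0.676) = 0.69244 kg (same uniform areal density).
Its moment of inertia about the rotation axis (parallel-axis theorem): I_hole = (1/2)mr² + md² = (1/2)(0.69244)(0.182)² + (0.69244)(0.0838)² = 0.016331 kg m².
Treating the hole as negative mass, I = I₀ − I_hole = 0.15053 − 0.016331 = 0.1342 kg m².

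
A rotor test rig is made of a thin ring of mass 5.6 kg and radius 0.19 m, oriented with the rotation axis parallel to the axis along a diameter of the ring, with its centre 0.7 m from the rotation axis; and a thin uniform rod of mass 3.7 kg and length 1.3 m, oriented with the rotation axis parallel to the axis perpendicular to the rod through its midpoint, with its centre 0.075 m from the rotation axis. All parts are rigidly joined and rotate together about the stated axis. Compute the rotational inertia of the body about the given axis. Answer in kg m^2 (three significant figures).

3.39

Thin ring: I_cm = (1/2)MR² = (1/2)(5.6)(0.19)² = 0.10108 kg m^2; centre at d = 0.7 m, so the parallel axis theorem gives I = 0.10108 + (5.6)(0.7)² = 2.8451 kg m^2.
Thin rod: I_cm = (1/12)ML² = (1/12)(3.7)(1.3)² = 0.52108 kg m^2; centre at d = 0.075 m, so the parallel axis theorem gives I = 0.52108 + (3.7)(0.075)² = 0.5419 kg m^2.
Total I = 2.8451 + 0.5419 = 3.387 kg m^2.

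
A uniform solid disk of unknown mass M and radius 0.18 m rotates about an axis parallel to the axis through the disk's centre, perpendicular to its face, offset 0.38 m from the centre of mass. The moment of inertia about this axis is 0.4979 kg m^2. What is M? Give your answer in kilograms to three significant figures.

I = I_cm + Md² = (1/2)MR² + Md² = M·[0.5·(0.18)² + (0.38)²] = M·0.1606.
So M = 0.4979 / 0.1606 = 3.1002 kg.

3.10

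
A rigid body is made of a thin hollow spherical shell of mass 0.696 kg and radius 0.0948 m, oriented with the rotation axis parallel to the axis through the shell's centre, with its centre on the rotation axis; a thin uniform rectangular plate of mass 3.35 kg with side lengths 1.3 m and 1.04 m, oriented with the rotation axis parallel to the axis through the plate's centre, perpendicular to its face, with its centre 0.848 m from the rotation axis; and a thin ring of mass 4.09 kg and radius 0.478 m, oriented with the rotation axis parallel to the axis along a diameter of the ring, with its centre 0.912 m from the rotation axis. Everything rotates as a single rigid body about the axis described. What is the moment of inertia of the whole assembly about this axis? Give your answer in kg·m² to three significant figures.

7.06

Spherical shell: I_cm = (2/3)MR² = (2/3)(0.696)(0.0948)² = 0.00417 kg·m²; axis through the centre, so I = 0.00417 kg·m².
Rectangular plate: I_cm = (1/12)M(a²+b²) = (1/12)(3.35)[(1.3)² + (1.04)²] = 0.77374 kg·m²; centre at d = 0.848 m, so I = I_cm + Md² gives I = 0.77374 + (3.35)(0.848)² = 3.1827 kg·m².
Thin ring: I_cm = (1/2)MR² = (1/2)(4.09)(0.478)² = 0.46725 kg·m²; centre at d = 0.912 m, so I = I_cm + Md² gives I = 0.46725 + (4.09)(0.912)² = 3.8691 kg·m².
Total I = 0.00417 + 3.1827 + 3.8691 = 7.056 kg·m².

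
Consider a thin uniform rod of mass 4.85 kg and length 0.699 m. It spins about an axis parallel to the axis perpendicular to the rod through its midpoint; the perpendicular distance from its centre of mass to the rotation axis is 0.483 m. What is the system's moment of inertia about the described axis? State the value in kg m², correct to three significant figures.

1.33

I_cm = (1/12)ML² = (1/12)(4.85)(0.699)² = 0.19748 kg m²; centre at d = 0.483 m, so the parallel axis theorem gives I = 0.19748 + (4.85)(0.483)² = 1.3289 kg m².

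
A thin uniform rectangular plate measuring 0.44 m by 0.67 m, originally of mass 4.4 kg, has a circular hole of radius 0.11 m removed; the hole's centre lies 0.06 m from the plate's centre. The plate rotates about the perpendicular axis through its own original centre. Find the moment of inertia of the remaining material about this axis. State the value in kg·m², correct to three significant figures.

0.230

Unpierced body about its centre: I₀ = (1/12)M(a²+b²) = (1/12)(4.4)[(0.44)² + (0.67)²] = 0.23558 kg·m².
The removed disk has mass m = M·πr²/(ab) = (4.4)·π(0.11)²/(0.44·0.67) = 0.56736 kg (same uniform areal density).
Its moment of inertia about the rotation axis (parallel-axis theorem): I_hole = (1/2)mr² + md² = (1/2)(0.56736)(0.11)² + (0.56736)(0.06)² = 0.005475 kg·m².
Treating the hole as negative mass, I = I₀ − I_hole = 0.23558 − 0.005475 = 0.23011 kg·m².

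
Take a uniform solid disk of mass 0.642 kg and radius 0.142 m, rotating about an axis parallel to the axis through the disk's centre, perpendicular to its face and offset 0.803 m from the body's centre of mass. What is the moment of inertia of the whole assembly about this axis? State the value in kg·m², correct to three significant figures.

I_cm = (1/2)MR² = (1/2)(0.642)(0.142)² = 0.0064726 kg·m²; centre at d = 0.803 m, so the parallel axis theorem gives I = 0.0064726 + (0.642)(0.803)² = 0.42044 kg·m².

0.420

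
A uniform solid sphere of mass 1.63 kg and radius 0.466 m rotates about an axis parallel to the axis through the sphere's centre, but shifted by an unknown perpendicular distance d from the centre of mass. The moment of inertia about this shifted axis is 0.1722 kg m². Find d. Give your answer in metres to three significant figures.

About the centre-of-mass axis, I_cm = (2/5)MR² = (2/5)(1.63)(0.466)² = 0.14159 kg m².
Parallel axis theorem: I = I_cm + Md², so Md² = 0.1722 − 0.14159 = 0.030614 kg m².
d = √(0.030614 / 1.63) = 0.13705 m.

0.137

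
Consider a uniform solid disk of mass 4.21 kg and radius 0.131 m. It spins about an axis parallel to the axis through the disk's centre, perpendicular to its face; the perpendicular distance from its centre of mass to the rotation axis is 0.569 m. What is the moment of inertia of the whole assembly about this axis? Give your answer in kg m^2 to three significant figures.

I_cm = (1/2)MR² = (1/2)(4.21)(0.131)² = 0.036124 kg m^2; centre at d = 0.569 m, so I = I_cm + Md² gives I = 0.036124 + (4.21)(0.569)² = 1.3992 kg m^2.

1.40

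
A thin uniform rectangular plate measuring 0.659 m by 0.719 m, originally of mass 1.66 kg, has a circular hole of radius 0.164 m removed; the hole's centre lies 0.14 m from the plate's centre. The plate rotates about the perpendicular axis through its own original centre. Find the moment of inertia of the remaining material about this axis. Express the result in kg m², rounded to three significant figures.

Unpierced body about its centre: I₀ = (1/12)M(a²+b²) = (1/12)(1.66)[(0.659)² + (0.719)²] = 0.13159 kg m².
The removed disk has mass m = M·πr²/(ab) = (1.66)·π(0.164)²/(0.659·0.719) = 0.29603 kg (same uniform areal density).
Its moment of inertia about the rotation axis (parallel-axis theorem): I_hole = (1/2)mr² + md² = (1/2)(0.29603)(0.164)² + (0.29603)(0.14)² = 0.0097831 kg m².
Treating the hole as negative mass, I = I₀ − I_hole = 0.13159 − 0.0097831 = 0.12181 kg m².

0.122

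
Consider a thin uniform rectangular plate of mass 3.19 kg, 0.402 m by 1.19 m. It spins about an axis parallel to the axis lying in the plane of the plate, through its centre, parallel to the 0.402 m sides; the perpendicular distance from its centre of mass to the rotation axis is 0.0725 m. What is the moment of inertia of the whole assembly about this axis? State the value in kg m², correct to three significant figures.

0.393

I_cm = (1/12)Mb² = (1/12)(3.19)(1.19)² = 0.37645 kg m²; centre at d = 0.0725 m, so the parallel axis theorem gives I = 0.37645 + (3.19)(0.0725)² = 0.39321 kg m².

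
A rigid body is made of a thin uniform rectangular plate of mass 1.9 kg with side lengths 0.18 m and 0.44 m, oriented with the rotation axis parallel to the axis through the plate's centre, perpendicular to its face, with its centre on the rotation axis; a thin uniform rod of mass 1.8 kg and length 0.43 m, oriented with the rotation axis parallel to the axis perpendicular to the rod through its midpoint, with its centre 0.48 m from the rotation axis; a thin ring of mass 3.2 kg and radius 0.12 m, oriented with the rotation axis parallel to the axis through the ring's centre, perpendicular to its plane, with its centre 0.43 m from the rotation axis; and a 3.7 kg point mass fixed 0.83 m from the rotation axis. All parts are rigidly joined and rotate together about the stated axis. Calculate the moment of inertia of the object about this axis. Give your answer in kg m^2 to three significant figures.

Rectangular plate: I_cm = (1/12)M(a²+b²) = (1/12)(1.9)[(0.18)² + (0.44)²] = 0.035783 kg m^2; axis through the centre, so I = 0.035783 kg m^2.
Thin rod: I_cm = (1/12)ML² = (1/12)(1.8)(0.43)² = 0.027735 kg m^2; centre at d = 0.48 m, so the parallel axis theorem gives I = 0.027735 + (1.8)(0.48)² = 0.44245 kg m^2.
Thin ring: I_cm = MR² = (3.2)(0.12)² = 0.04608 kg m^2; centre at d = 0.43 m, so the parallel axis theorem gives I = 0.04608 + (3.2)(0.43)² = 0.63776 kg m^2.
Point mass: I_cm = 0; centre at d = 0.83 m, so the parallel axis theorem gives I = 0 + (3.7)(0.83)² = 2.5489 kg m^2.
Total I = 0.035783 + 0.44245 + 0.63776 + 2.5489 = 3.6649 kg m^2.

3.66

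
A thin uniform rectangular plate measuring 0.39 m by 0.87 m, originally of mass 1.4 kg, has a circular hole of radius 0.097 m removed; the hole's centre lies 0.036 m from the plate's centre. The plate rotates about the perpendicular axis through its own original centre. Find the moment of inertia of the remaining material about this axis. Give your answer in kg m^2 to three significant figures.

0.105

Unpierced body about its centre: I₀ = (1/12)M(a²+b²) = (1/12)(1.4)[(0.39)² + (0.87)²] = 0.10605 kg m^2.
The removed disk has mass m = M·πr²/(ab) = (1.4)·π(0.097)²/(0.39·0.87) = 0.12197 kg (same uniform areal density).
Its moment of inertia about the rotation axis (parallel-axis theorem): I_hole = (1/2)mr² + md² = (1/2)(0.12197)(0.097)² + (0.12197)(0.036)² = 0.00073185 kg m^2.
Treating the hole as negative mass, I = I₀ − I_hole = 0.10605 − 0.00073185 = 0.10532 kg m^2.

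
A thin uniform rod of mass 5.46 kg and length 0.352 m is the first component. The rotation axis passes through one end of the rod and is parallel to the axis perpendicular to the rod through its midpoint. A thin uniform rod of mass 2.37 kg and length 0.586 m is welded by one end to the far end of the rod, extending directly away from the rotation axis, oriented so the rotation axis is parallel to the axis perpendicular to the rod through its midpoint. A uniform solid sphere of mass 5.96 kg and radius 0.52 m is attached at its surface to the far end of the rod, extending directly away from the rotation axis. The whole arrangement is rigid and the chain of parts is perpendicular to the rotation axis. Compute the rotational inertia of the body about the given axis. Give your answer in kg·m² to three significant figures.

Thin rod: I_cm = (1/12)ML² = (1/12)(5.46)(0.352)² = 0.056376 kg·m²; centre at d = 0.176 m, so I = I_cm + Md² gives I = 0.056376 + (5.46)(0.176)² = 0.22551 kg·m².
Thin rod: I_cm = (1/12)ML² = (1/12)(2.37)(0.586)² = 0.067821 kg·m²; centre at d = 0.176 + 0.176 + 0.293 = 0.645 m, so I = I_cm + Md² gives I = 0.067821 + (2.37)(0.645)² = 1.0538 kg·m².
Solid sphere: I_cm = (2/5)MR² = (2/5)(5.96)(0.52)² = 0.64463 kg·m²; centre at d = 0.176 + 0.176 + 0.293 + 0.293 + 0.52 = 1.458 m, so I = I_cm + Md² gives I = 0.64463 + (5.96)(1.458)² = 13.314 kg·m².
Total I = 0.22551 + 1.0538 + 13.314 = 14.593 kg·m².

14.6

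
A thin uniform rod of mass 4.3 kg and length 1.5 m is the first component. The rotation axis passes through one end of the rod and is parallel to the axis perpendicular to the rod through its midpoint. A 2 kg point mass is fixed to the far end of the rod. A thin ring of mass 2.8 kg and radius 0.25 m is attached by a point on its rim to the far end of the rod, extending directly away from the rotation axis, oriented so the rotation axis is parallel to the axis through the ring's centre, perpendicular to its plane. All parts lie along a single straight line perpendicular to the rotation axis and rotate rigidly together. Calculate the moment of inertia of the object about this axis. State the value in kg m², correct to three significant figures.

16.5

Thin rod: I_cm = (1/12)ML² = (1/12)(4.3)(1.5)² = 0.80625 kg m²; centre at d = 0.75 m, so the parallel axis theorem gives I = 0.80625 + (4.3)(0.75)² = 3.225 kg m².
Point mass: I_cm = 0; centre at d = 0.75 + 0.75 = 1.5 m, so the parallel axis theorem gives I = 0 + (2)(1.5)² = 4.5 kg m².
Thin ring: I_cm = MR² = (2.8)(0.25)² = 0.175 kg m²; centre at d = 0.75 + 0.75 + 0.25 = 1.75 m, so the parallel axis theorem gives I = 0.175 + (2.8)(1.75)² = 8.75 kg m².
Total I = 3.225 + 4.5 + 8.75 = 16.475 kg m².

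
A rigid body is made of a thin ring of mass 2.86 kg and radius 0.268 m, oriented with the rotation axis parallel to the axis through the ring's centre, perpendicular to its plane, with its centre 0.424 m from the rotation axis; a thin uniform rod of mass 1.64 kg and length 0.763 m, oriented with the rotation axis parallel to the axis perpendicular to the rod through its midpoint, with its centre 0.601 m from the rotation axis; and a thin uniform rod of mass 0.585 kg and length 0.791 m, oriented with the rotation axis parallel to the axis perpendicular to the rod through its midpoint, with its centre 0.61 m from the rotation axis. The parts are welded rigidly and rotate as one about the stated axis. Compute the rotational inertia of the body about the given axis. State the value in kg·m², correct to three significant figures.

Thin ring: I_cm = MR² = (2.86)(0.268)² = 0.20542 kg·m²; centre at d = 0.424 m, so the parallel axis theorem gives I = 0.20542 + (2.86)(0.424)² = 0.71958 kg·m².
Thin rod: I_cm = (1/12)ML² = (1/12)(1.64)(0.763)² = 0.079563 kg·m²; centre at d = 0.601 m, so the parallel axis theorem gives I = 0.079563 + (1.64)(0.601)² = 0.67193 kg·m².
Thin rod: I_cm = (1/12)ML² = (1/12)(0.585)(0.791)² = 0.030502 kg·m²; centre at d = 0.61 m, so the parallel axis theorem gives I = 0.030502 + (0.585)(0.61)² = 0.24818 kg·m².
Total I = 0.71958 + 0.67193 + 0.24818 = 1.6397 kg·m².

1.64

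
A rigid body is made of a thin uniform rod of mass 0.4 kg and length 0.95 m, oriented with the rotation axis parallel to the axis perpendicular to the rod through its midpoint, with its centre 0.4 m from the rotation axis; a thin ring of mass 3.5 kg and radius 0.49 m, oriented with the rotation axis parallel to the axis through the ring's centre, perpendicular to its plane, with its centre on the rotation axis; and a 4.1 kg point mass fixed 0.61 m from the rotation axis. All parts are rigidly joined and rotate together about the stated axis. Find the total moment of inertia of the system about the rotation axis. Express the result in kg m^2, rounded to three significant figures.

2.46

Thin rod: I_cm = (1/12)ML² = (1/12)(0.4)(0.95)² = 0.030083 kg m^2; centre at d = 0.4 m, so the parallel axis theorem gives I = 0.030083 + (0.4)(0.4)² = 0.094083 kg m^2.
Thin ring: I_cm = MR² = (3.5)(0.49)² = 0.84035 kg m^2; axis through the centre, so I = 0.84035 kg m^2.
Point mass: I_cm = 0; centre at d = 0.61 m, so the parallel axis theorem gives I = 0 + (4.1)(0.61)² = 1.5256 kg m^2.
Total I = 0.094083 + 0.84035 + 1.5256 = 2.46 kg m^2.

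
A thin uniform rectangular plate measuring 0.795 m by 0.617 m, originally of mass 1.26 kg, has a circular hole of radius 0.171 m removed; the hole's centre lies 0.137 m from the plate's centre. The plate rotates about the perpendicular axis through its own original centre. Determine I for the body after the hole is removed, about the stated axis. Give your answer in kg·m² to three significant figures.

0.0985

Unpierced body about its centre: I₀ = (1/12)M(a²+b²) = (1/12)(1.26)[(0.795)² + (0.617)²] = 0.10633 kg·m².
The removed disk has mass m = M·πr²/(ab) = (1.26)·π(0.171)²/(0.795·0.617) = 0.23597 kg (same uniform areal density).
Its moment of inertia about the rotation axis (parallel-axis theorem): I_hole = (1/2)mr² + md² = (1/2)(0.23597)(0.171)² + (0.23597)(0.137)² = 0.007879 kg·m².
Treating the hole as negative mass, I = I₀ − I_hole = 0.10633 − 0.007879 = 0.098456 kg·m².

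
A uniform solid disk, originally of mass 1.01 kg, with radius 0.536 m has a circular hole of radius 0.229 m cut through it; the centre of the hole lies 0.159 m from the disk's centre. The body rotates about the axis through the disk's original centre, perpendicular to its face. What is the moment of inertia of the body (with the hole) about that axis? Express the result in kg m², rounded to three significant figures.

Unpierced body about its centre: I₀ = (1/2)MR² = (1/2)(1.01)(0.536)² = 0.14508 kg m².
The removed disk has mass m = M·(r/R)² = (1.01)(0.229/0.536)² = 0.18436 kg (same uniform areal density).
Its moment of inertia about the rotation axis (parallel-axis theorem): I_hole = (1/2)mr² + md² = (1/2)(0.18436)(0.229)² + (0.18436)(0.159)² = 0.0094947 kg m².
Treating the hole as negative mass, I = I₀ − I_hole = 0.14508 − 0.0094947 = 0.13559 kg m².

0.136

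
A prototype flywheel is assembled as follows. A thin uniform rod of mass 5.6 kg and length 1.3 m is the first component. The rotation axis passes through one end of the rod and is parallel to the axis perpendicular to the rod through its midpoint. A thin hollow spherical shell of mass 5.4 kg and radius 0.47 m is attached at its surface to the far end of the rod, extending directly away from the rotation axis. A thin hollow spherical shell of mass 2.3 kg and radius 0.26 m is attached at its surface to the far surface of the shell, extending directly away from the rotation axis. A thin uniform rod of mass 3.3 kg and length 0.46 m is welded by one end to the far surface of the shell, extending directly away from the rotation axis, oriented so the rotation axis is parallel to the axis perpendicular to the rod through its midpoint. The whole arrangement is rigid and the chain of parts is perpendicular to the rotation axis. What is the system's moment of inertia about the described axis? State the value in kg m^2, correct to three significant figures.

Thin rod: I_cm = (1/12)ML² = (1/12)(5.6)(1.3)² = 0.78867 kg m^2; centre at d = 0.65 m, so I = I_cm + Md² gives I = 0.78867 + (5.6)(0.65)² = 3.1547 kg m^2.
Spherical shell: I_cm = (2/3)MR² = (2/3)(5.4)(0.47)² = 0.79524 kg m^2; centre at d = 0.65 + 0.65 + 0.47 = 1.77 m, so I = I_cm + Md² gives I = 0.79524 + (5.4)(1.77)² = 17.713 kg m^2.
Spherical shell: I_cm = (2/3)MR² = (2/3)(2.3)(0.26)² = 0.10365 kg m^2; centre at d = 0.65 + 0.65 + 0.47 + 0.47 + 0.26 = 2.5 m, so I = I_cm + Md² gives I = 0.10365 + (2.3)(2.5)² = 14.479 kg m^2.
Thin rod: I_cm = (1/12)ML² = (1/12)(3.3)(0.46)² = 0.05819 kg m^2; centre at d = 0.65 + 0.65 + 0.47 + 0.47 + 0.26 + 0.26 + 0.23 = 2.99 m, so I = I_cm + Md² gives I = 0.05819 + (3.3)(2.99)² = 29.561 kg m^2.
Total I = 3.1547 + 17.713 + 14.479 + 29.561 = 64.907 kg m^2.

64.9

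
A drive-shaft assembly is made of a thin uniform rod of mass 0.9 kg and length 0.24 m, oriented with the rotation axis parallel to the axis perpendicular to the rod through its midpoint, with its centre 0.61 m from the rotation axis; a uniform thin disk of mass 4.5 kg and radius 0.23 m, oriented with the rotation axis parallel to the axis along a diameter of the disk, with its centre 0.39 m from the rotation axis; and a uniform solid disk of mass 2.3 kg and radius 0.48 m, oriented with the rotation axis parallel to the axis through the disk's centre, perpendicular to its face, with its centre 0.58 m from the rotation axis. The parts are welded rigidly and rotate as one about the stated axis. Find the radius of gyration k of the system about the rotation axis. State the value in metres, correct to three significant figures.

0.525

Thin rod: I_cm = (1/12)ML² = (1/12)(0.9)(0.24)² = 0.00432 kg·m²; centre at d = 0.61 m, so I = I_cm + Md² gives I = 0.00432 + (0.9)(0.61)² = 0.33921 kg·m².
Thin disk: I_cm = (1/4)MR² = (1/4)(4.5)(0.23)² = 0.059513 kg·m²; centre at d = 0.39 m, so I = I_cm + Md² gives I = 0.059513 + (4.5)(0.39)² = 0.74396 kg·m².
Solid disk: I_cm = (1/2)MR² = (1/2)(2.3)(0.48)² = 0.26496 kg·m²; centre at d = 0.58 m, so I = I_cm + Md² gives I = 0.26496 + (2.3)(0.58)² = 1.0387 kg·m².
Total I = 2.1219 kg·m²; total mass M = 7.7 kg.
k = √(I/M) = √(2.1219/7.7) = 0.52494 m.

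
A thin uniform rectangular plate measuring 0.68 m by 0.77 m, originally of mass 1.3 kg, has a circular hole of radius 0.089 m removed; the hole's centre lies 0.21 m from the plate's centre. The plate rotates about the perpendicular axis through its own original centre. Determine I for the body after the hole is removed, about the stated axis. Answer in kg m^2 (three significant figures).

Unpierced body about its centre: I₀ = (1/12)M(a²+b²) = (1/12)(1.3)[(0.68)² + (0.77)²] = 0.11432 kg m^2.
The removed disk has mass m = M·πr²/(ab) = (1.3)·π(0.089)²/(0.68·0.77) = 0.061784 kg (same uniform areal density).
Its moment of inertia about the rotation axis (parallel-axis theorem): I_hole = (1/2)mr² + md² = (1/2)(0.061784)(0.089)² + (0.061784)(0.21)² = 0.0029694 kg m^2.
Treating the hole as negative mass, I = I₀ − I_hole = 0.11432 − 0.0029694 = 0.11135 kg m^2.

0.111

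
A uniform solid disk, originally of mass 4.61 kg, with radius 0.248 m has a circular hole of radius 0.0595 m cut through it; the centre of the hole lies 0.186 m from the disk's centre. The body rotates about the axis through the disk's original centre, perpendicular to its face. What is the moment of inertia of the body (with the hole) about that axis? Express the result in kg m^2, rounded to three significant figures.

0.132

Unpierced body about its centre: I₀ = (1/2)MR² = (1/2)(4.61)(0.248)² = 0.14177 kg m^2.
The removed disk has mass m = M·(r/R)² = (4.61)(0.0595/0.248)² = 0.26536 kg (same uniform areal density).
Its moment of inertia about the rotation axis (parallel-axis theorem): I_hole = (1/2)mr² + md² = (1/2)(0.26536)(0.0595)² + (0.26536)(0.186)² = 0.00965 kg m^2.
Treating the hole as negative mass, I = I₀ − I_hole = 0.14177 − 0.00965 = 0.13212 kg m^2.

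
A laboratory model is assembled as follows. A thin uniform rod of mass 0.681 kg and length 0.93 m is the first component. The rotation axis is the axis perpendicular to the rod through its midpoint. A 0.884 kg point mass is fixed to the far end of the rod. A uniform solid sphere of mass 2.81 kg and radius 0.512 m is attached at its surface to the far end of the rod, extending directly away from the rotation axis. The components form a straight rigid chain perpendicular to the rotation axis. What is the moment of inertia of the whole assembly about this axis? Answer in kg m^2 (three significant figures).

3.22

Thin rod: I_cm = (1/12)ML² = (1/12)(0.681)(0.93)² = 0.049083 kg m^2; axis through the centre, so I = 0.049083 kg m^2.
Point mass: I_cm = 0; centre at d = 0.465 m, so the parallel axis theorem gives I = 0 + (0.884)(0.465)² = 0.19114 kg m^2.
Solid sphere: I_cm = (2/5)MR² = (2/5)(2.81)(0.512)² = 0.29465 kg m^2; centre at d = 0.465 + 0.512 = 0.977 m, so the parallel axis theorem gives I = 0.29465 + (2.81)(0.977)² = 2.9769 kg m^2.
Total I = 0.049083 + 0.19114 + 2.9769 = 3.2171 kg m^2.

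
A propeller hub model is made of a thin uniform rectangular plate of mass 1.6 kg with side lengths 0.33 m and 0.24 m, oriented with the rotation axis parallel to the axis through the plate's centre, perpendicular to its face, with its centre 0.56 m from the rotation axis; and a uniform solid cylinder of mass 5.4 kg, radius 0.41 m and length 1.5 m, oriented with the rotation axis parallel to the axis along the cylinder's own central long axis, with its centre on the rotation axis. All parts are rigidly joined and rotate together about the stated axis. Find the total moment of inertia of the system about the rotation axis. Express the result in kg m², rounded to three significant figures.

0.978

Rectangular plate: I_cm = (1/12)M(a²+b²) = (1/12)(1.6)[(0.33)² + (0.24)²] = 0.0222 kg m²; centre at d = 0.56 m, so the parallel axis theorem gives I = 0.0222 + (1.6)(0.56)² = 0.52396 kg m².
Solid cylinder: I_cm = (1/2)MR² = (1/2)(5.4)(0.41)² = 0.45387 kg m²; axis through the centre, so I = 0.45387 kg m².
Total I = 0.52396 + 0.45387 = 0.97783 kg m².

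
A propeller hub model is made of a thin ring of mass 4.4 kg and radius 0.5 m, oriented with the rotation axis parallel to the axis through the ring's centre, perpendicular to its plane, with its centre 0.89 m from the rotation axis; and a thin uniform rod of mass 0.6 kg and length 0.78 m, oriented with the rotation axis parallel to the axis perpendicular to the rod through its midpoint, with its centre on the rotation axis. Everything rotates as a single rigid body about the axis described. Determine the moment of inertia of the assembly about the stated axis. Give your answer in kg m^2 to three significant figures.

4.62

Thin ring: I_cm = MR² = (4.4)(0.5)² = 1.1 kg m^2; centre at d = 0.89 m, so I = I_cm + Md² gives I = 1.1 + (4.4)(0.89)² = 4.5852 kg m^2.
Thin rod: I_cm = (1/12)ML² = (1/12)(0.6)(0.78)² = 0.03042 kg m^2; axis through the centre, so I = 0.03042 kg m^2.
Total I = 4.5852 + 0.03042 = 4.6157 kg m^2.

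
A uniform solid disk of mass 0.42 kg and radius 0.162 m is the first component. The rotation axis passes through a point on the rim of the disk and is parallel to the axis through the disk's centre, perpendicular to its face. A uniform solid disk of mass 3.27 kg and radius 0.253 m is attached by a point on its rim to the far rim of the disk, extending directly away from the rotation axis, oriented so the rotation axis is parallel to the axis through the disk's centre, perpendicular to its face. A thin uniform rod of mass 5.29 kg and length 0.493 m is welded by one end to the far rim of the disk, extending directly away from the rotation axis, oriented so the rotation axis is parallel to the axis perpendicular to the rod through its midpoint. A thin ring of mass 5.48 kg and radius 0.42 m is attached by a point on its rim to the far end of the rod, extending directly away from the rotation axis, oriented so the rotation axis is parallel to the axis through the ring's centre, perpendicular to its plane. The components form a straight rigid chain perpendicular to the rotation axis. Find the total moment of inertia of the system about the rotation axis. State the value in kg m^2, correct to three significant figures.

25.1

Solid disk: I_cm = (1/2)MR² = (1/2)(0.42)(0.162)² = 0.0055112 kg m^2; centre at d = 0.162 m, so the parallel axis theorem gives I = 0.0055112 + (0.42)(0.162)² = 0.016534 kg m^2.
Solid disk: I_cm = (1/2)MR² = (1/2)(3.27)(0.253)² = 0.10465 kg m^2; centre at d = 0.162 + 0.162 + 0.253 = 0.577 m, so the parallel axis theorem gives I = 0.10465 + (3.27)(0.577)² = 1.1933 kg m^2.
Thin rod: I_cm = (1/12)ML² = (1/12)(5.29)(0.493)² = 0.10714 kg m^2; centre at d = 0.162 + 0.162 + 0.253 + 0.253 + 0.2465 = 1.0765 m, so the parallel axis theorem gives I = 0.10714 + (5.29)(1.0765)² = 6.2375 kg m^2.
Thin ring: I_cm = MR² = (5.48)(0.42)² = 0.96667 kg m^2; centre at d = 0.162 + 0.162 + 0.253 + 0.253 + 0.2465 + 0.2465 + 0.42 = 1.743 m, so the parallel axis theorem gives I = 0.96667 + (5.48)(1.743)² = 17.615 kg m^2.
Total I = 0.016534 + 1.1933 + 6.2375 + 17.615 = 25.063 kg m^2.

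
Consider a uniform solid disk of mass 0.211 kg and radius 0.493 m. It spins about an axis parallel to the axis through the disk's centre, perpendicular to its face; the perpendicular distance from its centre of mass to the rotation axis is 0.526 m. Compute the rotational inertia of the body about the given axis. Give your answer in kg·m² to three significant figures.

I_cm = (1/2)MR² = (1/2)(0.211)(0.493)² = 0.025642 kg·m²; centre at d = 0.526 m, so the parallel axis theorem gives I = 0.025642 + (0.211)(0.526)² = 0.08402 kg·m².

0.0840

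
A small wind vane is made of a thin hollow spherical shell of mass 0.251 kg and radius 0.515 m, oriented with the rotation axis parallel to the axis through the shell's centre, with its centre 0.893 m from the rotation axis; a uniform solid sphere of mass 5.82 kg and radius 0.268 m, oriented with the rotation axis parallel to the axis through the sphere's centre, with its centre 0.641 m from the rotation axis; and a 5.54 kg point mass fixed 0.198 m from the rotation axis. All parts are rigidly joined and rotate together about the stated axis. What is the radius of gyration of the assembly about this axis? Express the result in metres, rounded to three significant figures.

0.510

Spherical shell: I_cm = (2/3)MR² = (2/3)(0.251)(0.515)² = 0.044381 kg m^2; centre at d = 0.893 m, so I = I_cm + Md² gives I = 0.044381 + (0.251)(0.893)² = 0.24454 kg m^2.
Solid sphere: I_cm = (2/5)MR² = (2/5)(5.82)(0.268)² = 0.16721 kg m^2; centre at d = 0.641 m, so I = I_cm + Md² gives I = 0.16721 + (5.82)(0.641)² = 2.5585 kg m^2.
Point mass: I_cm = 0; centre at d = 0.198 m, so I = I_cm + Md² gives I = 0 + (5.54)(0.198)² = 0.21719 kg m^2.
Total I = 3.0203 kg m^2; total mass M = 11.611 kg.
k = √(I/M) = √(3.0203/11.611) = 0.51002 m.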